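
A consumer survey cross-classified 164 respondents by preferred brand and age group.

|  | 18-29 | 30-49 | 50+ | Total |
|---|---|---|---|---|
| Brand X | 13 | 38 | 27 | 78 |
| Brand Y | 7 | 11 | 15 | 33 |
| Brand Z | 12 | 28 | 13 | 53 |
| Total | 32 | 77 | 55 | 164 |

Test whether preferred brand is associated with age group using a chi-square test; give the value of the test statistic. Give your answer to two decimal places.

Grand total N = 164.
Expected counts (row total × column total / N):
  Brand X, 18-29: 78×32/164 = 15.220
  Brand X, 30-49: 78×77/164 = 36.622
  Brand X, 50+: 78×55/164 = 26.159
  Brand Y, 18-29: 33×32/164 = 6.439
  Brand Y, 30-49: 33×77/164 = 15.494
  Brand Y, 50+: 33×55/164 = 11.067
  Brand Z, 18-29: 53×32/164 = 10.341
  Brand Z, 30-49: 53×77/164 = 24.884
  Brand Z, 50+: 53×55/164 = 17.774
Contributions (O − E)²/E:
  (13 − 15.220)²/15.220 = 0.3238
  (38 − 36.622)²/36.622 = 0.0519
  (27 − 26.159)²/26.159 = 0.0270
  (7 − 6.439)²/6.439 = 0.0489
  (11 − 15.494)²/15.494 = 1.3035
  (15 − 11.067)²/11.067 = 1.3977
  (12 − 10.341)²/10.341 = 0.2662
  (28 − 24.884)²/24.884 = 0.3902
  (13 − 17.774)²/17.774 = 1.2823
χ² = 0.3238 + 0.0519 + 0.0270 + 0.0489 + 1.3035 + 1.3977 + 0.2662 + 0.3902 + 1.2823 = 5.09

5.09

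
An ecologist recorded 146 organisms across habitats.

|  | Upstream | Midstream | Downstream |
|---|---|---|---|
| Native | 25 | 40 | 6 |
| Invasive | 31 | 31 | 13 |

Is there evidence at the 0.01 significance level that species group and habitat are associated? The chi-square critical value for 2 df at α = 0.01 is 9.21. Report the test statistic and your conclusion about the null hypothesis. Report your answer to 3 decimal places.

4.256; fail to reject H₀

Row totals: 71, 75. Column totals: 56, 71, 19. Grand total N = 146.
Expected counts (row total × column total / N):
  Native, Upstream: 71×56/146 = 27.2329
  Native, Midstream: 71×71/146 = 34.5274
  Native, Downstream: 71×19/146 = 9.2397
  Invasive, Upstream: 75×56/146 = 28.7671
  Invasive, Midstream: 75×71/146 = 36.4726
  Invasive, Downstream: 75×19/146 = 9.7603
Contributions (O − E)²/E:
  (25 − 27.2329)²/27.2329 = 0.1831
  (40 − 34.5274)²/34.5274 = 0.8674
  (6 − 9.2397)²/9.2397 = 1.1359
  (31 − 28.7671)²/28.7671 = 0.1733
  (31 − 36.4726)²/36.4726 = 0.8211
  (13 − 9.7603)²/9.7603 = 1.0753
χ² = 0.1831 + 0.8674 + 1.1359 + 0.1733 + 0.8211 + 1.0753 = 4.256
df = (2−1)(3−1) = 2. Since 4.256 < 9.21, fail to reject the null hypothesis of independence at α = 0.01.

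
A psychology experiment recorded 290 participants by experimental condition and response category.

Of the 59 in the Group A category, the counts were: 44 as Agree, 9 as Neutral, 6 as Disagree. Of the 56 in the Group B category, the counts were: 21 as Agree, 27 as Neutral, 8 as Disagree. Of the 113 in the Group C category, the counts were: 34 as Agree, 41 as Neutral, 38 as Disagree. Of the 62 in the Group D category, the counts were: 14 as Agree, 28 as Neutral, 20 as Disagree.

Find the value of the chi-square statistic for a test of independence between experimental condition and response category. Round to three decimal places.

49.063

Row totals: 59, 56, 113, 62. Column totals: 113, 105, 72. Grand total N = 290.
Expected counts (row total × column total / N):
  Group A, Agree: 59×113/290 = 22.9897
  Group A, Neutral: 59×105/290 = 21.3621
  Group A, Disagree: 59×72/290 = 14.6483
  Group B, Agree: 56×113/290 = 21.8207
  Group B, Neutral: 56×105/290 = 20.2759
  Group B, Disagree: 56×72/290 = 13.9034
  Group C, Agree: 113×113/290 = 44.0310
  Group C, Neutral: 113×105/290 = 40.9138
  Group C, Disagree: 113×72/290 = 28.0552
  Group D, Agree: 62×113/290 = 24.1586
  Group D, Neutral: 62×105/290 = 22.4483
  Group D, Disagree: 62×72/290 = 15.3931
Contributions (O − E)²/E:
  (44 − 22.9897)²/22.9897 = 19.2013
  (9 − 21.3621)²/21.3621 = 7.1539
  (6 − 14.6483)²/14.6483 = 5.1059
  (21 − 21.8207)²/21.8207 = 0.0309
  (27 − 20.2759)²/20.2759 = 2.2299
  (8 − 13.9034)²/13.9034 = 2.5066
  (34 − 44.0310)²/44.0310 = 2.2852
  (41 − 40.9138)²/40.9138 = 0.0002
  (38 − 28.0552)²/28.0552 = 3.5252
  (14 − 24.1586)²/24.1586 = 4.2717
  (28 − 22.4483)²/22.4483 = 1.3730
  (20 − 15.3931)²/15.3931 = 1.3788
χ² = 19.2013 + 7.1539 + 5.1059 + 0.0309 + 2.2299 + 2.5066 + 2.2852 + 0.0002 + 3.5252 + 4.2717 + 1.3730 + 1.3788 = 49.063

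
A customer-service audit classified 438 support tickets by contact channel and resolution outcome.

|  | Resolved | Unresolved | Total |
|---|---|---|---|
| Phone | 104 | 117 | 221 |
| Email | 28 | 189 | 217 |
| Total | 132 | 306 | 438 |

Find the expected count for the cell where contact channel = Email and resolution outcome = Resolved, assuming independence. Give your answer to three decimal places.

Row total (Email) = 217; column total (Resolved) = 132; grand total N = 438.
Expected count = (row total × column total) / N = 217 × 132 / 438 = 65.397.

65.397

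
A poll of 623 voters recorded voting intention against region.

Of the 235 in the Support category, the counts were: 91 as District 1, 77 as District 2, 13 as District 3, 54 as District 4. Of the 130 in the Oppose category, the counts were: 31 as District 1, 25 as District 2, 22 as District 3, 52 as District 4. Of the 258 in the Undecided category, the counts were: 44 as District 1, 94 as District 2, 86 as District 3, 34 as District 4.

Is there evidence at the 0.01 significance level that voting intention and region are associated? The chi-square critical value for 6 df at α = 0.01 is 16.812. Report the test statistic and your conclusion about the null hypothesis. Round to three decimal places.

Row totals: 235, 130, 258. Column totals: 166, 196, 121, 140. Grand total N = 623.
Expected counts (row total × column total / N):
  Support, District 1: 235×166/623 = 62.6164
  Support, District 2: 235×196/623 = 73.9326
  Support, District 3: 235×121/623 = 45.6421
  Support, District 4: 235×140/623 = 52.8090
  Oppose, District 1: 130×166/623 = 34.6388
  Oppose, District 2: 130×196/623 = 40.8989
  Oppose, District 3: 130×121/623 = 25.2488
  Oppose, District 4: 130×140/623 = 29.2135
  Undecided, District 1: 258×166/623 = 68.7448
  Undecided, District 2: 258×196/623 = 81.1685
  Undecided, District 3: 258×121/623 = 50.1091
  Undecided, District 4: 258×140/623 = 57.9775
Contributions (O − E)²/E:
  (91 − 62.6164)²/62.6164 = 12.8661
  (77 − 73.9326)²/73.9326 = 0.1273
  (13 − 45.6421)²/45.6421 = 23.3448
  (54 − 52.8090)²/52.8090 = 0.0269
  (31 − 34.6388)²/34.6388 = 0.3823
  (25 − 40.8989)²/40.8989 = 6.1805
  (22 − 25.2488)²/25.2488 = 0.4180
  (52 − 29.2135)²/29.2135 = 17.7734
  (44 − 68.7448)²/68.7448 = 8.9069
  (94 − 81.1685)²/81.1685 = 2.0285
  (86 − 50.1091)²/50.1091 = 25.7070
  (34 − 57.9775)²/57.9775 = 9.9163
χ² = 12.8661 + 0.1273 + 23.3448 + 0.0269 + 0.3823 + 6.1805 + 0.4180 + 17.7734 + 8.9069 + 2.0285 + 25.7070 + 9.9163 = 107.678
df = (3−1)(4−1) = 6. Since 107.678 > 16.812, reject the null hypothesis of independence at α = 0.01.

107.678; reject H₀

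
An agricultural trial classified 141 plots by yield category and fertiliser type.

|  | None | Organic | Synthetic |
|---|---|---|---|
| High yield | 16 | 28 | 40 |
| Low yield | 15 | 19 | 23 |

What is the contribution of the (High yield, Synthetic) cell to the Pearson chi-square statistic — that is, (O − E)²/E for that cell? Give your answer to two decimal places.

Row total (High yield) = 84; column total (Synthetic) = 63; N = 141.
Expected count E = 84 × 63 / 141 = 37.532.
Contribution = (O − E)²/E = (40 − 37.532)² / 37.532 = 0.16.

0.16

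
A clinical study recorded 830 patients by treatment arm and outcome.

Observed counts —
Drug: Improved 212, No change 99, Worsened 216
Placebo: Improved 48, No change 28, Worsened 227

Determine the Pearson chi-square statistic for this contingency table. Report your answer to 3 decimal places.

Row totals: 527, 303. Column totals: 260, 127, 443. Grand total N = 830.
Expected counts (row total × column total / N):
  Drug, Improved: 527×260/830 = 165.0843
  Drug, No change: 527×127/830 = 80.6373
  Drug, Worsened: 527×443/830 = 281.2783
  Placebo, Improved: 303×260/830 = 94.9157
  Placebo, No change: 303×127/830 = 46.3627
  Placebo, Worsened: 303×443/830 = 161.7217
Contributions (O − E)²/E:
  (212 − 165.0843)²/165.0843 = 13.3331
  (99 − 80.6373)²/80.6373 = 4.1815
  (216 − 281.2783)²/281.2783 = 15.1496
  (48 − 94.9157)²/94.9157 = 23.1899
  (28 − 46.3627)²/46.3627 = 7.2728
  (227 − 161.7217)²/161.7217 = 26.3493
χ² = 13.3331 + 4.1815 + 15.1496 + 23.1899 + 7.2728 + 26.3493 = 89.476

89.476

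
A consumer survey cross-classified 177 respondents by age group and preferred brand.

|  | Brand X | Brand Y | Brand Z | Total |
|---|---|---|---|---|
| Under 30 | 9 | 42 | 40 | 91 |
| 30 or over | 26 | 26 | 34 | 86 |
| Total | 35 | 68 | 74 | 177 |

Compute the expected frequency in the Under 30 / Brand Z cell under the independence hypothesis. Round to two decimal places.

38.05

Row total (Under 30) = 91; column total (Brand Z) = 74; grand total N = 177.
Expected count = (row total × column total) / N = 91 × 74 / 177 = 38.05.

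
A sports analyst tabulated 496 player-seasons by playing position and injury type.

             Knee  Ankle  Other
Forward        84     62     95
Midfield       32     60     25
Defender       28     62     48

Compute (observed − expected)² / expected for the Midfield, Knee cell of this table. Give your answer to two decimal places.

0.11

Row total (Midfield) = 117; column total (Knee) = 144; N = 496.
Expected count E = 117 × 144 / 496 = 33.968.
Contribution = (O − E)²/E = (32 − 33.968)² / 33.968 = 0.11.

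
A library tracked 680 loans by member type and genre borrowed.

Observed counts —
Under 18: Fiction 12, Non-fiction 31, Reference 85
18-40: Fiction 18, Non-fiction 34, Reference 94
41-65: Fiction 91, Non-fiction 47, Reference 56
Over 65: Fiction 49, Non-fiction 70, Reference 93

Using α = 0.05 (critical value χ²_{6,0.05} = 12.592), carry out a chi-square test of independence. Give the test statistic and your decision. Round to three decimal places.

96.538; reject H₀

Row totals: 128, 146, 194, 212. Column totals: 170, 182, 328. Grand total N = 680.
Expected counts (row total × column total / N):
  Under 18, Fiction: 128×170/680 = 32.0000
  Under 18, Non-fiction: 128×182/680 = 34.2588
  Under 18, Reference: 128×328/680 = 61.7412
  18-40, Fiction: 146×170/680 = 36.5000
  18-40, Non-fiction: 146×182/680 = 39.0765
  18-40, Reference: 146×328/680 = 70.4235
  41-65, Fiction: 194×170/680 = 48.5000
  41-65, Non-fiction: 194×182/680 = 51.9235
  41-65, Reference: 194×328/680 = 93.5765
  Over 65, Fiction: 212×170/680 = 53.0000
  Over 65, Non-fiction: 212×182/680 = 56.7412
  Over 65, Reference: 212×328/680 = 102.2588
Contributions (O − E)²/E:
  (12 − 32.0000)²/32.0000 = 12.5000
  (31 − 34.2588)²/34.2588 = 0.3100
  (85 − 61.7412)²/61.7412 = 8.7619
  (18 − 36.5000)²/36.5000 = 9.3767
  (34 − 39.0765)²/39.0765 = 0.6595
  (94 − 70.4235)²/70.4235 = 7.8930
  (91 − 48.5000)²/48.5000 = 37.2423
  (47 − 51.9235)²/51.9235 = 0.4669
  (56 − 93.5765)²/93.5765 = 15.0892
  (49 − 53.0000)²/53.0000 = 0.3019
  (70 − 56.7412)²/56.7412 = 3.0982
  (93 − 102.2588)²/102.2588 = 0.8383
χ² = 12.5000 + 0.3100 + 8.7619 + 9.3767 + 0.6595 + 7.8930 + 37.2423 + 0.4669 + 15.0892 + 0.3019 + 3.0982 + 0.8383 = 96.538
df = (4−1)(3−1) = 6. Since 96.538 > 12.592, reject the null hypothesis of independence at α = 0.05.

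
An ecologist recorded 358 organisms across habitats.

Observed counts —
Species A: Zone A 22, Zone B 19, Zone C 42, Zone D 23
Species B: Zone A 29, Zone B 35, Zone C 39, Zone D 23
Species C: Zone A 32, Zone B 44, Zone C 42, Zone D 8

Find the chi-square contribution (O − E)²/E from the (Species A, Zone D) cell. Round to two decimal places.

Row total (Species A) = 106; column total (Zone D) = 54; N = 358.
Expected count E = 106 × 54 / 358 = 15.989.
Contribution = (O − E)²/E = (23 − 15.989)² / 15.989 = 3.07.

3.07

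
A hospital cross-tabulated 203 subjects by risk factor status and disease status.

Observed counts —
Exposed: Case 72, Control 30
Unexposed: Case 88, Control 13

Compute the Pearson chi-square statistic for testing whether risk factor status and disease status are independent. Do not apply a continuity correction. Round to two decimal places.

Row totals: 102, 101. Column totals: 160, 43. Grand total N = 203.
Expected counts (row total × column total / N):
  Exposed, Case: 102×160/203 = 80.394
  Exposed, Control: 102×43/203 = 21.606
  Unexposed, Case: 101×160/203 = 79.606
  Unexposed, Control: 101×43/203 = 21.394
Contributions (O − E)²/E:
  (72 − 80.394)²/80.394 = 0.8764
  (30 − 21.606)²/21.606 = 3.2611
  (88 − 79.606)²/79.606 = 0.8851
  (13 − 21.394)²/21.394 = 3.2934
χ² = 0.8764 + 3.2611 + 0.8851 + 3.2934 = 8.32

8.32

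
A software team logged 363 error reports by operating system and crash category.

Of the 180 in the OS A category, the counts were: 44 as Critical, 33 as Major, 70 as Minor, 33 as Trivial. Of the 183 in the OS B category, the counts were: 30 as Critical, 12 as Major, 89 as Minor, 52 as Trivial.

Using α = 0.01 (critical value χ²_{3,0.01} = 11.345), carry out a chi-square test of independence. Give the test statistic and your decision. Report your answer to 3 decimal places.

Row totals: 180, 183. Column totals: 74, 45, 159, 85. Grand total N = 363.
Expected counts (row total × column total / N):
  OS A, Critical: 180×74/363 = 36.69421
  OS A, Major: 180×45/363 = 22.31405
  OS A, Minor: 180×159/363 = 78.84298
  OS A, Trivial: 180×85/363 = 42.14876
  OS B, Critical: 183×74/363 = 37.30579
  OS B, Major: 183×45/363 = 22.68595
  OS B, Minor: 183×159/363 = 80.15702
  OS B, Trivial: 183×85/363 = 42.85124
Contributions (O − E)²/E:
  (44 − 36.69421)²/36.69421 = 1.4546
  (33 − 22.31405)²/22.31405 = 5.1174
  (70 − 78.84298)²/78.84298 = 0.9918
  (33 − 42.14876)²/42.14876 = 1.9858
  (30 − 37.30579)²/37.30579 = 1.4307
  (12 − 22.68595)²/22.68595 = 5.0335
  (89 − 80.15702)²/80.15702 = 0.9756
  (52 − 42.85124)²/42.85124 = 1.9533
χ² = 1.4546 + 5.1174 + 0.9918 + 1.9858 + 1.4307 + 5.0335 + 0.9756 + 1.9533 = 18.943
df = (2−1)(4−1) = 3. Since 18.943 > 11.345, reject the null hypothesis of independence at α = 0.01.

18.943; reject H₀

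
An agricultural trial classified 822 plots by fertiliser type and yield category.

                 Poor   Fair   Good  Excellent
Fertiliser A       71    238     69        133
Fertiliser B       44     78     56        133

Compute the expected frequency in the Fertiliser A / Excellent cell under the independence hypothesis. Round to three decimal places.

Row total (Fertiliser A) = 511; column total (Excellent) = 266; grand total N = 822.
Expected count = (row total × column total) / N = 511 × 266 / 822 = 165.360.

165.360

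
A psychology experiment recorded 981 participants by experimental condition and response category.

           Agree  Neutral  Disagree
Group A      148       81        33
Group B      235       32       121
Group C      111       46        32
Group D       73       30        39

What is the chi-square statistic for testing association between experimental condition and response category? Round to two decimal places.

75.28

Row totals: 262, 388, 189, 142. Column totals: 567, 189, 225. Grand total N = 981.
Expected counts (row total × column total / N):
  Group A, Agree: 262×567/981 = 151.431
  Group A, Neutral: 262×189/981 = 50.477
  Group A, Disagree: 262×225/981 = 60.092
  Group B, Agree: 388×567/981 = 224.257
  Group B, Neutral: 388×189/981 = 74.752
  Group B, Disagree: 388×225/981 = 88.991
  Group C, Agree: 189×567/981 = 109.239
  Group C, Neutral: 189×189/981 = 36.413
  Group C, Disagree: 189×225/981 = 43.349
  Group D, Agree: 142×567/981 = 82.073
  Group D, Neutral: 142×189/981 = 27.358
  Group D, Disagree: 142×225/981 = 32.569
Contributions (O − E)²/E:
  (148 − 151.431)²/151.431 = 0.0777
  (81 − 50.477)²/50.477 = 18.4570
  (33 − 60.092)²/60.092 = 12.2142
  (235 − 224.257)²/224.257 = 0.5146
  (32 − 74.752)²/74.752 = 24.4506
  (121 − 88.991)²/88.991 = 11.5133
  (111 − 109.239)²/109.239 = 0.0284
  (46 − 36.413)²/36.413 = 2.5241
  (32 − 43.349)²/43.349 = 2.9712
  (73 − 82.073)²/82.073 = 1.0030
  (30 − 27.358)²/27.358 = 0.2551
  (39 − 32.569)²/32.569 = 1.2699
χ² = 0.0777 + 18.4570 + 12.2142 + 0.5146 + 24.4506 + 11.5133 + 0.0284 + 2.5241 + 2.9712 + 1.0030 + 0.2551 + 1.2699 = 75.28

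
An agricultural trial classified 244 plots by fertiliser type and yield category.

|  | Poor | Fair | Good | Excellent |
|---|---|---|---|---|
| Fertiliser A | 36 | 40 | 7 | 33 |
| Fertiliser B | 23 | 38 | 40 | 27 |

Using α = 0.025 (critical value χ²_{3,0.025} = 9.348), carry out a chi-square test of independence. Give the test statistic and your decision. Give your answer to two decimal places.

26.16; reject H₀

Row totals: 116, 128. Column totals: 59, 78, 47, 60. Grand total N = 244.
Expected counts (row total × column total / N):
  Fertiliser A, Poor: 116×59/244 = 28.049
  Fertiliser A, Fair: 116×78/244 = 37.082
  Fertiliser A, Good: 116×47/244 = 22.344
  Fertiliser A, Excellent: 116×60/244 = 28.525
  Fertiliser B, Poor: 128×59/244 = 30.951
  Fertiliser B, Fair: 128×78/244 = 40.918
  Fertiliser B, Good: 128×47/244 = 24.656
  Fertiliser B, Excellent: 128×60/244 = 31.475
Contributions (O − E)²/E:
  (36 − 28.049)²/28.049 = 2.2539
  (40 − 37.082)²/37.082 = 0.2296
  (7 − 22.344)²/22.344 = 10.5370
  (33 − 28.525)²/28.525 = 0.7020
  (23 − 30.951)²/30.951 = 2.0425
  (38 − 40.918)²/40.918 = 0.2081
  (40 − 24.656)²/24.656 = 9.5489
  (27 − 31.475)²/31.475 = 0.6362
χ² = 2.2539 + 0.2296 + 10.5370 + 0.7020 + 2.0425 + 0.2081 + 9.5489 + 0.6362 = 26.16
df = (2−1)(4−1) = 3. Since 26.16 > 9.348, reject the null hypothesis of independence at α = 0.025.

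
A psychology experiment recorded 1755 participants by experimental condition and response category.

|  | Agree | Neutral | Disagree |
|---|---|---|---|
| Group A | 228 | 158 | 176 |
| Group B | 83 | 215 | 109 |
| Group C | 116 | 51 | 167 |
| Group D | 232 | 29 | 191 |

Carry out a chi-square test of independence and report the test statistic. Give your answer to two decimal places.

Row totals: 562, 407, 334, 452. Column totals: 659, 453, 643. Grand total N = 1755.
Expected counts (row total × column total / N):
  Group A, Agree: 562×659/1755 = 211.030
  Group A, Neutral: 562×453/1755 = 145.063
  Group A, Disagree: 562×643/1755 = 205.907
  Group B, Agree: 407×659/1755 = 152.828
  Group B, Neutral: 407×453/1755 = 105.055
  Group B, Disagree: 407×643/1755 = 149.117
  Group C, Agree: 334×659/1755 = 125.417
  Group C, Neutral: 334×453/1755 = 86.212
  Group C, Disagree: 334×643/1755 = 122.372
  Group D, Agree: 452×659/1755 = 169.725
  Group D, Neutral: 452×453/1755 = 116.670
  Group D, Disagree: 452×643/1755 = 165.605
Contributions (O − E)²/E:
  (228 − 211.030)²/211.030 = 1.3646
  (158 − 145.063)²/145.063 = 1.1537
  (176 − 205.907)²/205.907 = 4.3438
  (83 − 152.828)²/152.828 = 31.9048
  (215 − 105.055)²/105.055 = 115.0626
  (109 − 149.117)²/149.117 = 10.7927
  (116 − 125.417)²/125.417 = 0.7071
  (51 − 86.212)²/86.212 = 14.3818
  (167 − 122.372)²/122.372 = 16.2754
  (232 − 169.725)²/169.725 = 22.8498
  (29 − 116.670)²/116.670 = 65.8784
  (191 − 165.605)²/165.605 = 3.8942
χ² = 1.3646 + 1.1537 + 4.3438 + 31.9048 + 115.0626 + 10.7927 + 0.7071 + 14.3818 + 16.2754 + 22.8498 + 65.8784 + 3.8942 = 288.61

288.61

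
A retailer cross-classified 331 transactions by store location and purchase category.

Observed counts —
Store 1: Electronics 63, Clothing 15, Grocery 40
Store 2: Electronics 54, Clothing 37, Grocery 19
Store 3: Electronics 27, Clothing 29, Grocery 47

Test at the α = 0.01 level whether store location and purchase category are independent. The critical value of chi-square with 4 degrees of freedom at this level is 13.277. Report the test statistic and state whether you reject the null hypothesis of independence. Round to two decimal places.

35.09; reject H₀

Row totals: 118, 110, 103. Column totals: 144, 81, 106. Grand total N = 331.
Expected counts (row total × column total / N):
  Store 1, Electronics: 118×144/331 = 51.335
  Store 1, Clothing: 118×81/331 = 28.876
  Store 1, Grocery: 118×106/331 = 37.789
  Store 2, Electronics: 110×144/331 = 47.855
  Store 2, Clothing: 110×81/331 = 26.918
  Store 2, Grocery: 110×106/331 = 35.227
  Store 3, Electronics: 103×144/331 = 44.810
  Store 3, Clothing: 103×81/331 = 25.205
  Store 3, Grocery: 103×106/331 = 32.985
Contributions (O − E)²/E:
  (63 − 51.335)²/51.335 = 2.6507
  (15 − 28.876)²/28.876 = 6.6679
  (40 − 37.789)²/37.789 = 0.1294
  (54 − 47.855)²/47.855 = 0.7891
  (37 − 26.918)²/26.918 = 3.7762
  (19 − 35.227)²/35.227 = 7.4748
  (27 − 44.810)²/44.810 = 7.0787
  (29 − 25.205)²/25.205 = 0.5714
  (47 − 32.985)²/32.985 = 5.9548
χ² = 2.6507 + 6.6679 + 0.1294 + 0.7891 + 3.7762 + 7.4748 + 7.0787 + 0.5714 + 5.9548 = 35.09
df = (3−1)(3−1) = 4. Since 35.09 > 13.277, reject the null hypothesis of independence at α = 0.01.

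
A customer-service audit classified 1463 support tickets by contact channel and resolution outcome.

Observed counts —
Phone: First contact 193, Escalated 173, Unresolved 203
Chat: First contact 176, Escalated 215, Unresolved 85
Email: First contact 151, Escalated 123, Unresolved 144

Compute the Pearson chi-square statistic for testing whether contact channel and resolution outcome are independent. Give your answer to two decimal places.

Row totals: 569, 476, 418. Column totals: 520, 511, 432. Grand total N = 1463.
Expected counts (row total × column total / N):
  Phone, First contact: 569×520/1463 = 202.242
  Phone, Escalated: 569×511/1463 = 198.742
  Phone, Unresolved: 569×432/1463 = 168.016
  Chat, First contact: 476×520/1463 = 169.187
  Chat, Escalated: 476×511/1463 = 166.258
  Chat, Unresolved: 476×432/1463 = 140.555
  Email, First contact: 418×520/1463 = 148.571
  Email, Escalated: 418×511/1463 = 146.000
  Email, Unresolved: 418×432/1463 = 123.429
Contributions (O − E)²/E:
  (193 − 202.242)²/202.242 = 0.4223
  (173 − 198.742)²/198.742 = 3.3342
  (203 − 168.016)²/168.016 = 7.2843
  (176 − 169.187)²/169.187 = 0.2744
  (215 − 166.258)²/166.258 = 14.2897
  (85 − 140.555)²/140.555 = 21.9584
  (151 − 148.571)²/148.571 = 0.0397
  (123 − 146.000)²/146.000 = 3.6233
  (144 − 123.429)²/123.429 = 3.4284
χ² = 0.4223 + 3.3342 + 7.2843 + 0.2744 + 14.2897 + 21.9584 + 0.0397 + 3.6233 + 3.4284 = 54.65

54.65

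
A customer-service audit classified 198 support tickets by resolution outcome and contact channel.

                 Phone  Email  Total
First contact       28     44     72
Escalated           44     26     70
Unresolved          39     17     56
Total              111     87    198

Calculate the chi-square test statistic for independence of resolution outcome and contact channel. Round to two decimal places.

Grand total N = 198.
Expected counts (row total × column total / N):
  First contact, Phone: 72×111/198 = 40.364
  First contact, Email: 72×87/198 = 31.636
  Escalated, Phone: 70×111/198 = 39.242
  Escalated, Email: 70×87/198 = 30.758
  Unresolved, Phone: 56×111/198 = 31.394
  Unresolved, Email: 56×87/198 = 24.606
Contributions (O − E)²/E:
  (28 − 40.364)²/40.364 = 3.7872
  (44 − 31.636)²/31.636 = 4.8321
  (44 − 39.242)²/39.242 = 0.5769
  (26 − 30.758)²/30.758 = 0.7360
  (39 − 31.394)²/31.394 = 1.8427
  (17 − 24.606)²/24.606 = 2.3511
χ² = 3.7872 + 4.8321 + 0.5769 + 0.7360 + 1.8427 + 2.3511 = 14.13

14.13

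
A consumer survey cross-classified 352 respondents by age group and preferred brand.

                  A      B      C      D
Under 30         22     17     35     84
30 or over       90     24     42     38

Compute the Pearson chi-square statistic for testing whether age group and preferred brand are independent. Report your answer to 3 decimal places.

57.380

Row totals: 158, 194. Column totals: 112, 41, 77, 122. Grand total N = 352.
Expected counts (row total × column total / N):
  Under 30, A: 158×112/352 = 50.2727
  Under 30, B: 158×41/352 = 18.4034
  Under 30, C: 158×77/352 = 34.5625
  Under 30, D: 158×122/352 = 54.7614
  30 or over, A: 194×112/352 = 61.7273
  30 or over, B: 194×41/352 = 22.5966
  30 or over, C: 194×77/352 = 42.4375
  30 or over, D: 194×122/352 = 67.2386
Contributions (O − E)²/E:
  (22 − 50.2727)²/50.2727 = 15.9002
  (17 − 18.4034)²/18.4034 = 0.1070
  (35 − 34.5625)²/34.5625 = 0.0055
  (84 − 54.7614)²/54.7614 = 15.6113
  (90 − 61.7273)²/61.7273 = 12.9496
  (24 − 22.5966)²/22.5966 = 0.0872
  (42 − 42.4375)²/42.4375 = 0.0045
  (38 − 67.2386)²/67.2386 = 12.7144
χ² = 15.9002 + 0.1070 + 0.0055 + 15.6113 + 12.9496 + 0.0872 + 0.0045 + 12.7144 = 57.380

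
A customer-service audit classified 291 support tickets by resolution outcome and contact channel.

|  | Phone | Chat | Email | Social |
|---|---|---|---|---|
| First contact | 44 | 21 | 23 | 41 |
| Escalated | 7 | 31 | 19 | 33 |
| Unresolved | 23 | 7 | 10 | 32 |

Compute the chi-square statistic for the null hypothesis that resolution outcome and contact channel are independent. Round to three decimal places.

33.137

Row totals: 129, 90, 72. Column totals: 74, 59, 52, 106. Grand total N = 291.
Expected counts (row total × column total / N):
  First contact, Phone: 129×74/291 = 32.8041
  First contact, Chat: 129×59/291 = 26.1546
  First contact, Email: 129×52/291 = 23.0515
  First contact, Social: 129×106/291 = 46.9897
  Escalated, Phone: 90×74/291 = 22.8866
  Escalated, Chat: 90×59/291 = 18.2474
  Escalated, Email: 90×52/291 = 16.0825
  Escalated, Social: 90×106/291 = 32.7835
  Unresolved, Phone: 72×74/291 = 18.3093
  Unresolved, Chat: 72×59/291 = 14.5979
  Unresolved, Email: 72×52/291 = 12.8660
  Unresolved, Social: 72×106/291 = 26.2268
Contributions (O − E)²/E:
  (44 − 32.8041)²/32.8041 = 3.8211
  (21 − 26.1546)²/26.1546 = 1.0159
  (23 − 23.0515)²/23.0515 = 0.0001
  (41 − 46.9897)²/46.9897 = 0.7635
  (7 − 22.8866)²/22.8866 = 11.0276
  (31 − 18.2474)²/18.2474 = 8.9124
  (19 − 16.0825)²/16.0825 = 0.5293
  (33 − 32.7835)²/32.7835 = 0.0014
  (23 − 18.3093)²/18.3093 = 1.2017
  (7 − 14.5979)²/14.5979 = 3.9545
  (10 − 12.8660)²/12.8660 = 0.6384
  (32 − 26.2268)²/26.2268 = 1.2708
χ² = 3.8211 + 1.0159 + 0.0001 + 0.7635 + 11.0276 + 8.9124 + 0.5293 + 0.0014 + 1.2017 + 3.9545 + 0.6384 + 1.2708 = 33.137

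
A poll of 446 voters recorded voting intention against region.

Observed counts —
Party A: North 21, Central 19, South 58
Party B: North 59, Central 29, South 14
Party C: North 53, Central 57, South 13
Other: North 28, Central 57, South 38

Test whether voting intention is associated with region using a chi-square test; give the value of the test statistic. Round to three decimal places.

99.198

Row totals: 98, 102, 123, 123. Column totals: 161, 162, 123. Grand total N = 446.
Expected counts (row total × column total / N):
  Party A, North: 98×161/446 = 35.3767
  Party A, Central: 98×162/446 = 35.5964
  Party A, South: 98×123/446 = 27.0269
  Party B, North: 102×161/446 = 36.8206
  Party B, Central: 102×162/446 = 37.0493
  Party B, South: 102×123/446 = 28.1300
  Party C, North: 123×161/446 = 44.4013
  Party C, Central: 123×162/446 = 44.6771
  Party C, South: 123×123/446 = 33.9215
  Other, North: 123×161/446 = 44.4013
  Other, Central: 123×162/446 = 44.6771
  Other, South: 123×123/446 = 33.9215
Contributions (O − E)²/E:
  (21 − 35.3767)²/35.3767 = 5.8425
  (19 − 35.5964)²/35.5964 = 7.7379
  (58 − 27.0269)²/27.0269 = 35.4955
  (59 − 36.8206)²/36.8206 = 13.3601
  (29 − 37.0493)²/37.0493 = 1.7488
  (14 − 28.1300)²/28.1300 = 7.0977
  (53 − 44.4013)²/44.4013 = 1.6652
  (57 − 44.6771)²/44.6771 = 3.3989
  (13 − 33.9215)²/33.9215 = 12.9036
  (28 − 44.4013)²/44.4013 = 6.0584
  (57 − 44.6771)²/44.6771 = 3.3989
  (38 − 33.9215)²/33.9215 = 0.4904
χ² = 5.8425 + 7.7379 + 35.4955 + 13.3601 + 1.7488 + 7.0977 + 1.6652 + 3.3989 + 12.9036 + 6.0584 + 3.3989 + 0.4904 = 99.198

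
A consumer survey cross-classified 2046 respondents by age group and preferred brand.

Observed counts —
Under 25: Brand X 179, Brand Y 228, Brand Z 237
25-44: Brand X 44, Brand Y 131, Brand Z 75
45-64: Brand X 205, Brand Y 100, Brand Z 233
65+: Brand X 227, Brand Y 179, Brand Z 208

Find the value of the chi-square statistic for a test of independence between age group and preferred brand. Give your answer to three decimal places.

Row totals: 644, 250, 538, 614. Column totals: 655, 638, 753. Grand total N = 2046.
Expected counts (row total × column total / N):
  Under 25, Brand X: 644×655/2046 = 206.1681
  Under 25, Brand Y: 644×638/2046 = 200.8172
  Under 25, Brand Z: 644×753/2046 = 237.0147
  25-44, Brand X: 250×655/2046 = 80.0342
  25-44, Brand Y: 250×638/2046 = 77.9570
  25-44, Brand Z: 250×753/2046 = 92.0088
  45-64, Brand X: 538×655/2046 = 172.2336
  45-64, Brand Y: 538×638/2046 = 167.7634
  45-64, Brand Z: 538×753/2046 = 198.0029
  65+, Brand X: 614×655/2046 = 196.5640
  65+, Brand Y: 614×638/2046 = 191.4624
  65+, Brand Z: 614×753/2046 = 225.9736
Contributions (O − E)²/E:
  (179 − 206.1681)²/206.1681 = 3.5801
  (228 − 200.8172)²/200.8172 = 3.6795
  (237 − 237.0147)²/237.0147 = 0.0000
  (44 − 80.0342)²/80.0342 = 16.2239
  (131 − 77.9570)²/77.9570 = 36.0912
  (75 − 92.0088)²/92.0088 = 3.1443
  (205 − 172.2336)²/172.2336 = 6.2336
  (100 − 167.7634)²/167.7634 = 27.3712
  (233 − 198.0029)²/198.0029 = 6.1858
  (227 − 196.5640)²/196.5640 = 4.7127
  (179 − 191.4624)²/191.4624 = 0.8112
  (208 − 225.9736)²/225.9736 = 1.4296
χ² = 3.5801 + 3.6795 + 0.0000 + 16.2239 + 36.0912 + 3.1443 + 6.2336 + 27.3712 + 6.1858 + 4.7127 + 0.8112 + 1.4296 = 109.463

109.463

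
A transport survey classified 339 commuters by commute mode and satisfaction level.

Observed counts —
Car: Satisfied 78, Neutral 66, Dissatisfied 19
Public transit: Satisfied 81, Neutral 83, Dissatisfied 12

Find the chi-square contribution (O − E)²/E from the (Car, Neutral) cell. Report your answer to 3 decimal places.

Row total (Car) = 163; column total (Neutral) = 149; N = 339.
Expected count E = 163 × 149 / 339 = 71.6431.
Contribution = (O − E)²/E = (66 − 71.6431)² / 71.6431 = 0.444.

0.444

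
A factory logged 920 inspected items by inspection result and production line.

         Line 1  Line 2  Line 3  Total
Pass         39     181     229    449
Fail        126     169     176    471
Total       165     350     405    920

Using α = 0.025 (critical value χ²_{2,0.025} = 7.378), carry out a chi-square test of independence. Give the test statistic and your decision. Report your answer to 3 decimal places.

Grand total N = 920.
Expected counts (row total × column total / N):
  Pass, Line 1: 449×165/920 = 80.5272
  Pass, Line 2: 449×350/920 = 170.8152
  Pass, Line 3: 449×405/920 = 197.6576
  Fail, Line 1: 471×165/920 = 84.4728
  Fail, Line 2: 471×350/920 = 179.1848
  Fail, Line 3: 471×405/920 = 207.3424
Contributions (O − E)²/E:
  (39 − 80.5272)²/80.5272 = 21.4152
  (181 − 170.8152)²/170.8152 = 0.6073
  (229 − 197.6576)²/197.6576 = 4.9699
  (126 − 84.4728)²/84.4728 = 20.4150
  (169 − 179.1848)²/179.1848 = 0.5789
  (176 − 207.3424)²/207.3424 = 4.7378
χ² = 21.4152 + 0.6073 + 4.9699 + 20.4150 + 0.5789 + 4.7378 = 52.724
df = (2−1)(3−1) = 2. Since 52.724 > 7.378, reject the null hypothesis of independence at α = 0.025.

52.724; reject H₀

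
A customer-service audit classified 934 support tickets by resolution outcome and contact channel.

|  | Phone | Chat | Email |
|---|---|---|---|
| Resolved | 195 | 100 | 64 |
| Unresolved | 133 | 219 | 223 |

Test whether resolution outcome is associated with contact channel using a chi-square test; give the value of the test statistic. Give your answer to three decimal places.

Row totals: 359, 575. Column totals: 328, 319, 287. Grand total N = 934.
Expected counts (row total × column total / N):
  Resolved, Phone: 359×328/934 = 126.0728
  Resolved, Chat: 359×319/934 = 122.6135
  Resolved, Email: 359×287/934 = 110.3137
  Unresolved, Phone: 575×328/934 = 201.9272
  Unresolved, Chat: 575×319/934 = 196.3865
  Unresolved, Email: 575×287/934 = 176.6863
Contributions (O − E)²/E:
  (195 − 126.0728)²/126.0728 = 37.6842
  (100 − 122.6135)²/122.6135 = 4.1706
  (64 − 110.3137)²/110.3137 = 19.4442
  (133 − 201.9272)²/201.9272 = 23.5281
  (219 − 196.3865)²/196.3865 = 2.6039
  (223 − 176.6863)²/176.6863 = 12.1399
χ² = 37.6842 + 4.1706 + 19.4442 + 23.5281 + 2.6039 + 12.1399 = 99.571

99.571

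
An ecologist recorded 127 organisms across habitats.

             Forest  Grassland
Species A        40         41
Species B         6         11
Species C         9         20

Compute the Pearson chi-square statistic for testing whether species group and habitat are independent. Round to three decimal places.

Row totals: 81, 17, 29. Column totals: 55, 72. Grand total N = 127.
Expected counts (row total × column total / N):
  Species A, Forest: 81×55/127 = 35.0787
  Species A, Grassland: 81×72/127 = 45.9213
  Species B, Forest: 17×55/127 = 7.3622
  Species B, Grassland: 17×72/127 = 9.6378
  Species C, Forest: 29×55/127 = 12.5591
  Species C, Grassland: 29×72/127 = 16.4409
Contributions (O − E)²/E:
  (40 − 35.0787)²/35.0787 = 0.6904
  (41 − 45.9213)²/45.9213 = 0.5274
  (6 − 7.3622)²/7.3622 = 0.2520
  (11 − 9.6378)²/9.6378 = 0.1925
  (9 − 12.5591)²/12.5591 = 1.0086
  (20 − 16.4409)²/16.4409 = 0.7705
χ² = 0.6904 + 0.5274 + 0.2520 + 0.1925 + 1.0086 + 0.7705 = 3.441

3.441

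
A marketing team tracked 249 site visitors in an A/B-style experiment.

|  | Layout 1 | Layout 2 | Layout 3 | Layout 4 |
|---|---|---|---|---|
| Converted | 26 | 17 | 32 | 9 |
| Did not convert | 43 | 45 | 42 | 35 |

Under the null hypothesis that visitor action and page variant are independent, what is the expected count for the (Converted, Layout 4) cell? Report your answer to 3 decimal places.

Row total (Converted) = 84; column total (Layout 4) = 44; grand total N = 249.
Expected count = (row total × column total) / N = 84 × 44 / 249 = 14.843.

14.843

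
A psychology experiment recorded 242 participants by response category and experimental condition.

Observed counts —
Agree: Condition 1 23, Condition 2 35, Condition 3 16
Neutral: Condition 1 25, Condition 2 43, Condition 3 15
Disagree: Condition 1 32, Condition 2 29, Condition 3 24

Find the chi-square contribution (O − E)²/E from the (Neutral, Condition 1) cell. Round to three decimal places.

Row total (Neutral) = 83; column total (Condition 1) = 80; N = 242.
Expected count E = 83 × 80 / 242 = 27.43802.
Contribution = (O − E)²/E = (25 − 27.43802)² / 27.43802 = 0.217.

0.217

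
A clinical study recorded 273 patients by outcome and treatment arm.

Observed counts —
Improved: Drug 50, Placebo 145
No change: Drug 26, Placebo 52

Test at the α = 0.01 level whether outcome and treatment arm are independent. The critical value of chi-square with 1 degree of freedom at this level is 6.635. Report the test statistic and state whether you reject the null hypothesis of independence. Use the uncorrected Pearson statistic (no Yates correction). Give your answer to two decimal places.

Row totals: 195, 78. Column totals: 76, 197. Grand total N = 273.
Expected counts (row total × column total / N):
  Improved, Drug: 195×76/273 = 54.286
  Improved, Placebo: 195×197/273 = 140.714
  No change, Drug: 78×76/273 = 21.714
  No change, Placebo: 78×197/273 = 56.286
Contributions (O − E)²/E:
  (50 − 54.286)²/54.286 = 0.3384
  (145 − 140.714)²/140.714 = 0.1305
  (26 − 21.714)²/21.714 = 0.8460
  (52 − 56.286)²/56.286 = 0.3264
χ² = 0.3384 + 0.1305 + 0.8460 + 0.3264 = 1.64
df = (2−1)(2−1) = 1. Since 1.64 < 6.635, fail to reject the null hypothesis of independence at α = 0.01.

1.64; fail to reject H₀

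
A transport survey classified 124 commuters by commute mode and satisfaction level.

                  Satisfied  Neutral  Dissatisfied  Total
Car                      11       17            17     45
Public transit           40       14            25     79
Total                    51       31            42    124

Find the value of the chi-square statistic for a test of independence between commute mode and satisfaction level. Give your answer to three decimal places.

9.712

Grand total N = 124.
Expected counts (row total × column total / N):
  Car, Satisfied: 45×51/124 = 18.5081
  Car, Neutral: 45×31/124 = 11.2500
  Car, Dissatisfied: 45×42/124 = 15.2419
  Public transit, Satisfied: 79×51/124 = 32.4919
  Public transit, Neutral: 79×31/124 = 19.7500
  Public transit, Dissatisfied: 79×42/124 = 26.7581
Contributions (O − E)²/E:
  (11 − 18.5081)²/18.5081 = 3.0458
  (17 − 11.2500)²/11.2500 = 2.9389
  (17 − 15.2419)²/15.2419 = 0.2028
  (40 − 32.4919)²/32.4919 = 1.7349
  (14 − 19.7500)²/19.7500 = 1.6741
  (25 − 26.7581)²/26.7581 = 0.1155
χ² = 3.0458 + 2.9389 + 0.2028 + 1.7349 + 1.6741 + 0.1155 = 9.712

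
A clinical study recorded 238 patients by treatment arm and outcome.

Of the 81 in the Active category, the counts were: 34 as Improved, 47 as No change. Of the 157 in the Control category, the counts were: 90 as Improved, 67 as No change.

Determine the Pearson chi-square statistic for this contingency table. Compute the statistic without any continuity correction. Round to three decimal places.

Row totals: 81, 157. Column totals: 124, 114. Grand total N = 238.
Expected counts (row total × column total / N):
  Active, Improved: 81×124/238 = 42.2017
  Active, No change: 81×114/238 = 38.7983
  Control, Improved: 157×124/238 = 81.7983
  Control, No change: 157×114/238 = 75.2017
Contributions (O − E)²/E:
  (34 − 42.2017)²/42.2017 = 1.5940
  (47 − 38.7983)²/38.7983 = 1.7338
  (90 − 81.7983)²/81.7983 = 0.8224
  (67 − 75.2017)²/75.2017 = 0.8945
χ² = 1.5940 + 1.7338 + 0.8224 + 0.8945 = 5.045

5.045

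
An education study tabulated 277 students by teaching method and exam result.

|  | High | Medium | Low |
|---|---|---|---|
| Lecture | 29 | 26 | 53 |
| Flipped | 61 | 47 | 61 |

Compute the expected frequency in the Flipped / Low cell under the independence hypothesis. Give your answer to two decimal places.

69.55

Row total (Flipped) = 169; column total (Low) = 114; grand total N = 277.
Expected count = (row total × column total) / N = 169 × 114 / 277 = 69.55.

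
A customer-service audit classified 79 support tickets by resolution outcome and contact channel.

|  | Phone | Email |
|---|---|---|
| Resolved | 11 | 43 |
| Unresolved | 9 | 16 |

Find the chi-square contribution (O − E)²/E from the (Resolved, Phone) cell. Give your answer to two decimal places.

Row total (Resolved) = 54; column total (Phone) = 20; N = 79.
Expected count E = 54 × 20 / 79 = 13.671.
Contribution = (O − E)²/E = (11 − 13.671)² / 13.671 = 0.52.

0.52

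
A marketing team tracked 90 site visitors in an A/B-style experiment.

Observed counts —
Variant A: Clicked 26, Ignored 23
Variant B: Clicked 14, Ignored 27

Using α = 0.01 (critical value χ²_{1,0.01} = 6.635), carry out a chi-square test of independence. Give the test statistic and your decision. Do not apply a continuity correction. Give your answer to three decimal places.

3.234; fail to reject H₀

Row totals: 49, 41. Column totals: 40, 50. Grand total N = 90.
Expected counts (row total × column total / N):
  Variant A, Clicked: 49×40/90 = 21.7778
  Variant A, Ignored: 49×50/90 = 27.2222
  Variant B, Clicked: 41×40/90 = 18.2222
  Variant B, Ignored: 41×50/90 = 22.7778
Contributions (O − E)²/E:
  (26 − 21.7778)²/21.7778 = 0.8186
  (23 − 27.2222)²/27.2222 = 0.6549
  (14 − 18.2222)²/18.2222 = 0.9783
  (27 − 22.7778)²/22.7778 = 0.7826
χ² = 0.8186 + 0.6549 + 0.9783 + 0.7826 = 3.234
df = (2−1)(2−1) = 1. Since 3.234 < 6.635, fail to reject the null hypothesis of independence at α = 0.01.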